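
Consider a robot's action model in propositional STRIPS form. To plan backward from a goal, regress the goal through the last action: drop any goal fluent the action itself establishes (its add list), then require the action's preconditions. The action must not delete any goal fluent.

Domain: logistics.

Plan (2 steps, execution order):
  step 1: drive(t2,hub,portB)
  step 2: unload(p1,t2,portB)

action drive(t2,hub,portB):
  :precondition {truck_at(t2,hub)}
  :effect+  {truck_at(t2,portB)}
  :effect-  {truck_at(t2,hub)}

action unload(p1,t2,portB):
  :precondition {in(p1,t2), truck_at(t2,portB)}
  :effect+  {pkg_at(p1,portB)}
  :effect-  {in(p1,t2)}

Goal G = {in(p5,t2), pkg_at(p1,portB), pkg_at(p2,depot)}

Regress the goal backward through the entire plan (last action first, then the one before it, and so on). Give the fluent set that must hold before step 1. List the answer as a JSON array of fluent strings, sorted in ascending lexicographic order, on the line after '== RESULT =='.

Regress step by step:
  through step 2 (unload(p1,t2,portB)): drop {pkg_at(p1,portB)}, keep {in(p5,t2), pkg_at(p2,depot)}, require {in(p1,t2), truck_at(t2,portB)}
    → {in(p1,t2), in(p5,t2), pkg_at(p2,depot), truck_at(t2,portB)}
  through step 1 (drive(t2,hub,portB)): drop {truck_at(t2,portB)}, keep {in(p1,t2), in(p5,t2), pkg_at(p2,depot)}, require {truck_at(t2,hub)}
    → {in(p1,t2), in(p5,t2), pkg_at(p2,depot), truck_at(t2,hub)}

== RESULT ==
["in(p1,t2)", "in(p5,t2)", "pkg_at(p2,depot)", "truck_at(t2,hub)"]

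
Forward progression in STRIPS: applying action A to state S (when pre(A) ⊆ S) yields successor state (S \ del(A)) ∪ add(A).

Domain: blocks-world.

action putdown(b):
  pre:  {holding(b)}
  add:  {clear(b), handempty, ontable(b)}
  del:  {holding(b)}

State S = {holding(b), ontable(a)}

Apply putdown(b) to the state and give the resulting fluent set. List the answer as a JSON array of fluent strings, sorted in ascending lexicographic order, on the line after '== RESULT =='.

Compute (S \ del) ∪ add:
  pre ⊆ S: {holding(b)} ⊆ S  — applicable
  S \ del = {ontable(a)}
  ∪ add   = {clear(b), handempty, ontable(a), ontable(b)}

== RESULT ==
["clear(b)", "handempty", "ontable(a)", "ontable(b)"]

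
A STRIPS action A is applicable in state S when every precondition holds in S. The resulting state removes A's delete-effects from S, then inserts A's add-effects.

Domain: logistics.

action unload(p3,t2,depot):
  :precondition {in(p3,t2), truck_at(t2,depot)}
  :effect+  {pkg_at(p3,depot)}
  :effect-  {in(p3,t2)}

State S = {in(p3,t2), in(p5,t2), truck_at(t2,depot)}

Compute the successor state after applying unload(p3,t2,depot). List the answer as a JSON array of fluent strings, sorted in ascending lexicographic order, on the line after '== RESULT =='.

Progress:
  pre ⊆ S: {in(p3,t2), truck_at(t2,depot)} ⊆ S  — applicable
  S \ del = {in(p5,t2), truck_at(t2,depot)}
  ∪ add   = {in(p5,t2), pkg_at(p3,depot), truck_at(t2,depot)}

== RESULT ==
["in(p5,t2)", "pkg_at(p3,depot)", "truck_at(t2,depot)"]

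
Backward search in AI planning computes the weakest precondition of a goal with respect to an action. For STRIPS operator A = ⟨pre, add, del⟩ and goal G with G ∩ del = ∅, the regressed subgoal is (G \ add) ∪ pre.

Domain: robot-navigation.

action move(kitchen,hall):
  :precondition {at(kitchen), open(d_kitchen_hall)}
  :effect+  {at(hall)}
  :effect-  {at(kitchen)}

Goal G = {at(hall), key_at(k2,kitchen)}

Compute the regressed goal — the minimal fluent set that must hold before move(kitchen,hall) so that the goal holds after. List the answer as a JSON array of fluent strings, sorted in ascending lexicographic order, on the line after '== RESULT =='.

Regress:
  G ∩ del = {}  (empty — regression defined)
  G \ add = {at(hall), key_at(k2,kitchen)} \ {at(hall)} = {key_at(k2,kitchen)}
  ∪ pre   = {key_at(k2,kitchen)} ∪ {at(kitchen), open(d_kitchen_hall)}
          = {at(kitchen), key_at(k2,kitchen), open(d_kitchen_hall)}

== RESULT ==
["at(kitchen)", "key_at(k2,kitchen)", "open(d_kitchen_hall)"]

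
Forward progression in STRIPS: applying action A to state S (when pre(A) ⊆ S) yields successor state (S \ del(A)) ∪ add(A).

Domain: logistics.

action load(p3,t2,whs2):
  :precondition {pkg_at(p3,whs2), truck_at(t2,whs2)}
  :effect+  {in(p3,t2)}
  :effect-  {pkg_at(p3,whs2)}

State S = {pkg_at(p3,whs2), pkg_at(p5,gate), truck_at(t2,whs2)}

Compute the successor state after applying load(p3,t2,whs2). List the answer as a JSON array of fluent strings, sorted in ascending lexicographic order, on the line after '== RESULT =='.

Compute (S \ del) ∪ add:
  pre ⊆ S: {pkg_at(p3,whs2), truck_at(t2,whs2)} ⊆ S  — applicable
  S \ del = {pkg_at(p5,gate), truck_at(t2,whs2)}
  ∪ add   = {in(p3,t2), pkg_at(p5,gate), truck_at(t2,whs2)}

== RESULT ==
["in(p3,t2)", "pkg_at(p5,gate)", "truck_at(t2,whs2)"]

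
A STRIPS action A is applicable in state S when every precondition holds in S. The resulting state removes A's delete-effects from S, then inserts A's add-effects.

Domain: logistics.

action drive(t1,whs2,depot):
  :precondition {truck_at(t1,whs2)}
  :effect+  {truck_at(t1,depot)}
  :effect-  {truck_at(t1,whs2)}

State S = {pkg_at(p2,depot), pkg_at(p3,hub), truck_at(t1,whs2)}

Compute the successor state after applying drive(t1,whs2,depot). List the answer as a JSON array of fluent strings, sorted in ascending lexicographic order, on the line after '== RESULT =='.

Progress:
  pre ⊆ S: {truck_at(t1,whs2)} ⊆ S  — applicable
  S \ del = {pkg_at(p2,depot), pkg_at(p3,hub)}
  ∪ add   = {pkg_at(p2,depot), pkg_at(p3,hub), truck_at(t1,depot)}

== RESULT ==
["pkg_at(p2,depot)", "pkg_at(p3,hub)", "truck_at(t1,depot)"]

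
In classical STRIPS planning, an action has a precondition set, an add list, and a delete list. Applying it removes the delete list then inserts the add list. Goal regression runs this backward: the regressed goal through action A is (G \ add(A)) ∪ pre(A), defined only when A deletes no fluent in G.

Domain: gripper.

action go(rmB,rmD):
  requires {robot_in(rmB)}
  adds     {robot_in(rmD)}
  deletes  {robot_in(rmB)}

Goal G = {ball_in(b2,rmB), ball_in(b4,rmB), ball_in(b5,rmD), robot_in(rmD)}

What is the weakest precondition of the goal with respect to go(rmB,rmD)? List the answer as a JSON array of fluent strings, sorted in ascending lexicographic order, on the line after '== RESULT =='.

Compute (G \ add) ∪ pre:
  G ∩ del = {}  (empty — regression defined)
  G \ add = {ball_in(b2,rmB), ball_in(b4,rmB), ball_in(b5,rmD), robot_in(rmD)} \ {robot_in(rmD)} = {ball_in(b2,rmB), ball_in(b4,rmB), ball_in(b5,rmD)}
  ∪ pre   = {ball_in(b2,rmB), ball_in(b4,rmB), ball_in(b5,rmD)} ∪ {robot_in(rmB)}
          = {ball_in(b2,rmB), ball_in(b4,rmB), ball_in(b5,rmD), robot_in(rmB)}

== RESULT ==
["ball_in(b2,rmB)", "ball_in(b4,rmB)", "ball_in(b5,rmD)", "robot_in(rmB)"]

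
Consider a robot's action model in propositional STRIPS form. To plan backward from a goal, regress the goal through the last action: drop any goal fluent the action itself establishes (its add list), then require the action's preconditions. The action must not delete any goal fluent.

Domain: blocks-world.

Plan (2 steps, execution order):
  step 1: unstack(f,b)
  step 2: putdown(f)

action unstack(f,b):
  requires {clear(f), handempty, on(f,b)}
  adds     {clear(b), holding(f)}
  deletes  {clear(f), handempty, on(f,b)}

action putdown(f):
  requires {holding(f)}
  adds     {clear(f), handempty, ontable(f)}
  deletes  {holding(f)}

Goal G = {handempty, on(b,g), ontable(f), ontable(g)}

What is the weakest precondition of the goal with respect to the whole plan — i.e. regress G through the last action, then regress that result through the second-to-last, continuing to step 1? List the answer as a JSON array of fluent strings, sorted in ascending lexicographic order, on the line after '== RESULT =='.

Regress step by step:
  through step 2 (putdown(f)): drop {handempty, ontable(f)}, keep {on(b,g), ontable(g)}, require {holding(f)}
    → {holding(f), on(b,g), ontable(g)}
  through step 1 (unstack(f,b)): drop {holding(f)}, keep {on(b,g), ontable(g)}, require {clear(f), handempty, on(f,b)}
    → {clear(f), handempty, on(b,g), on(f,b), ontable(g)}

== RESULT ==
["clear(f)", "handempty", "on(b,g)", "on(f,b)", "ontable(g)"]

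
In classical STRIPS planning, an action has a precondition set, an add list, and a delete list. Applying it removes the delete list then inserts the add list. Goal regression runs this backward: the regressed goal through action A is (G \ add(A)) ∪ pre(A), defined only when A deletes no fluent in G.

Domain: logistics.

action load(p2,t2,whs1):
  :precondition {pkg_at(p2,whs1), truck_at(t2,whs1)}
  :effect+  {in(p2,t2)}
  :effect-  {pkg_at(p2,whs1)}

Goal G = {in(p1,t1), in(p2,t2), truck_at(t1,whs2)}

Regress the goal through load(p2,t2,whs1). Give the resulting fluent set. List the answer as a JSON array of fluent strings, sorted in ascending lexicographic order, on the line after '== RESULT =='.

Regress:
  G ∩ del = {}  (empty — regression defined)
  G \ add = {in(p1,t1), in(p2,t2), truck_at(t1,whs2)} \ {in(p2,t2)} = {in(p1,t1), truck_at(t1,whs2)}
  ∪ pre   = {in(p1,t1), truck_at(t1,whs2)} ∪ {pkg_at(p2,whs1), truck_at(t2,whs1)}
          = {in(p1,t1), pkg_at(p2,whs1), truck_at(t1,whs2), truck_at(t2,whs1)}

== RESULT ==
["in(p1,t1)", "pkg_at(p2,whs1)", "truck_at(t1,whs2)", "truck_at(t2,whs1)"]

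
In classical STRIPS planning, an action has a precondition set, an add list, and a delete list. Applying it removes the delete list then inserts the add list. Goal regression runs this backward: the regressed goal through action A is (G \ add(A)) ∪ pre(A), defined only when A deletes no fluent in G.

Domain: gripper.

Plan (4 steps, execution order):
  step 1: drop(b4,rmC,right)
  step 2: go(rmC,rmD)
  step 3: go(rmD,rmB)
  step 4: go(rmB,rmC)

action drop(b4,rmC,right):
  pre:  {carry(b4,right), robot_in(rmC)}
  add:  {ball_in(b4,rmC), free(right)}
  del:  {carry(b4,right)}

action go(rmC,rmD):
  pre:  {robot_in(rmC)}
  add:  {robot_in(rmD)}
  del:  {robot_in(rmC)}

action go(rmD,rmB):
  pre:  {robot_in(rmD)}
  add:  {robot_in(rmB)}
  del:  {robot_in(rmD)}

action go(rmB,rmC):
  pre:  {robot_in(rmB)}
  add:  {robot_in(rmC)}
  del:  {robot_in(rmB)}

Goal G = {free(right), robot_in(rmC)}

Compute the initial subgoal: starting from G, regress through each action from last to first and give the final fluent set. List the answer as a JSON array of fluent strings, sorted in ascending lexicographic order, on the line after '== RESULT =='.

Work backward from the goal:
  through step 4 (go(rmB,rmC)): drop {robot_in(rmC)}, keep {free(right)}, require {robot_in(rmB)}
    → {free(right), robot_in(rmB)}
  through step 3 (go(rmD,rmB)): drop {robot_in(rmB)}, keep {free(right)}, require {robot_in(rmD)}
    → {free(right), robot_in(rmD)}
  through step 2 (go(rmC,rmD)): drop {robot_in(rmD)}, keep {free(right)}, require {robot_in(rmC)}
    → {free(right), robot_in(rmC)}
  through step 1 (drop(b4,rmC,right)): drop {free(right)}, keep {robot_in(rmC)}, require {carry(b4,right), robot_in(rmC)}
    → {carry(b4,right), robot_in(rmC)}

== RESULT ==
["carry(b4,right)", "robot_in(rmC)"]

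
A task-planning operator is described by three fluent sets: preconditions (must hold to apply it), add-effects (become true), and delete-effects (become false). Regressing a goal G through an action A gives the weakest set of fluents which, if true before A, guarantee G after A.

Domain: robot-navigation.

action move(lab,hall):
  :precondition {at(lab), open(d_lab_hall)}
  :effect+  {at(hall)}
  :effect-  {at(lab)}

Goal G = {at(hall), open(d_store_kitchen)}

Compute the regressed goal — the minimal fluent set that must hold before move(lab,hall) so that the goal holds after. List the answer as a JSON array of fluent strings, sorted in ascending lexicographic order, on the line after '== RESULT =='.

Regress:
  G ∩ del = {}  (empty — regression defined)
  G \ add = {at(hall), open(d_store_kitchen)} \ {at(hall)} = {open(d_store_kitchen)}
  ∪ pre   = {open(d_store_kitchen)} ∪ {at(lab), open(d_lab_hall)}
          = {at(lab), open(d_lab_hall), open(d_store_kitchen)}

== RESULT ==
["at(lab)", "open(d_lab_hall)", "open(d_store_kitchen)"]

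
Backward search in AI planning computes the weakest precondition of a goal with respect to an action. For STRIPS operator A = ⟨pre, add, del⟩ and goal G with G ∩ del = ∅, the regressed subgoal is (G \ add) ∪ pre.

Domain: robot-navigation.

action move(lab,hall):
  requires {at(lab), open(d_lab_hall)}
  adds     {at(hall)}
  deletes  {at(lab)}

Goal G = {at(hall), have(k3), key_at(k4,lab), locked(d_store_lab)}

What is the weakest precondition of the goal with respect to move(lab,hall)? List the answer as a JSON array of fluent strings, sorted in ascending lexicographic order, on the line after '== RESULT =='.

Regress:
  G ∩ del = {}  (empty — regression defined)
  G \ add = {at(hall), have(k3), key_at(k4,lab), locked(d_store_lab)} \ {at(hall)} = {have(k3), key_at(k4,lab), locked(d_store_lab)}
  ∪ pre   = {have(k3), key_at(k4,lab), locked(d_store_lab)} ∪ {at(lab), open(d_lab_hall)}
          = {at(lab), have(k3), key_at(k4,lab), locked(d_store_lab), open(d_lab_hall)}

== RESULT ==
["at(lab)", "have(k3)", "key_at(k4,lab)", "locked(d_store_lab)", "open(d_lab_hall)"]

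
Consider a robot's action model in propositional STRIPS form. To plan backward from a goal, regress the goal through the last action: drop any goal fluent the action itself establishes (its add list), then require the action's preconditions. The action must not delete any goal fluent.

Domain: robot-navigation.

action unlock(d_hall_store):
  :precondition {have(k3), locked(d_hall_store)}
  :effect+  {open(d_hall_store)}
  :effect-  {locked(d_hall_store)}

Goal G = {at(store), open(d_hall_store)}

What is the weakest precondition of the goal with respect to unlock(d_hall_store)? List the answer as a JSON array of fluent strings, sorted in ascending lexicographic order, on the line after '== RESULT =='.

Regress:
  G ∩ del = {}  (empty — regression defined)
  G \ add = {at(store), open(d_hall_store)} \ {open(d_hall_store)} = {at(store)}
  ∪ pre   = {at(store)} ∪ {have(k3), locked(d_hall_store)}
          = {at(store), have(k3), locked(d_hall_store)}

== RESULT ==
["at(store)", "have(k3)", "locked(d_hall_store)"]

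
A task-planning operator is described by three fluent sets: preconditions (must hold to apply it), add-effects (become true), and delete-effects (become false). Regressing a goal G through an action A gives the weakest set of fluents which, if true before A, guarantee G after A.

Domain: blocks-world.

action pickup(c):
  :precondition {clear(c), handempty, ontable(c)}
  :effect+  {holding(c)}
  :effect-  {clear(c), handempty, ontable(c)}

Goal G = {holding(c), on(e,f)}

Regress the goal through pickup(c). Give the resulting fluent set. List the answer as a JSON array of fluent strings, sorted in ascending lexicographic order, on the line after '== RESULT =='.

Compute (G \ add) ∪ pre:
  G ∩ del = {}  (empty — regression defined)
  G \ add = {holding(c), on(e,f)} \ {holding(c)} = {on(e,f)}
  ∪ pre   = {on(e,f)} ∪ {clear(c), handempty, ontable(c)}
          = {clear(c), handempty, on(e,f), ontable(c)}

== RESULT ==
["clear(c)", "handempty", "on(e,f)", "ontable(c)"]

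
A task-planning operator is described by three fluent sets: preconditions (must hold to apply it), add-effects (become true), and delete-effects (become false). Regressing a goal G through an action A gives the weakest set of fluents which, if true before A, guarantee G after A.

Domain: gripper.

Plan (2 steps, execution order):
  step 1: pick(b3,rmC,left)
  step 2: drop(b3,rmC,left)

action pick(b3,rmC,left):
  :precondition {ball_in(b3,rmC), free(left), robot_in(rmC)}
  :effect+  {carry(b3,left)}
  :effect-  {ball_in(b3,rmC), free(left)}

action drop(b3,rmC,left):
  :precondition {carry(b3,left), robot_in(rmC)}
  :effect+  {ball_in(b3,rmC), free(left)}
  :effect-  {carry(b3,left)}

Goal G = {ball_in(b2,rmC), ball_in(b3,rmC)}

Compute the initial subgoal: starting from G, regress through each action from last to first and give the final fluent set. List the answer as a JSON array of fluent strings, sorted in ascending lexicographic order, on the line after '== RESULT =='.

Work backward from the goal:
  through step 2 (drop(b3,rmC,left)): drop {ball_in(b3,rmC)}, keep {ball_in(b2,rmC)}, require {carry(b3,left), robot_in(rmC)}
    → {ball_in(b2,rmC), carry(b3,left), robot_in(rmC)}
  through step 1 (pick(b3,rmC,left)): drop {carry(b3,left)}, keep {ball_in(b2,rmC), robot_in(rmC)}, require {ball_in(b3,rmC), free(left), robot_in(rmC)}
    → {ball_in(b2,rmC), ball_in(b3,rmC), free(left), robot_in(rmC)}

== RESULT ==
["ball_in(b2,rmC)", "ball_in(b3,rmC)", "free(left)", "robot_in(rmC)"]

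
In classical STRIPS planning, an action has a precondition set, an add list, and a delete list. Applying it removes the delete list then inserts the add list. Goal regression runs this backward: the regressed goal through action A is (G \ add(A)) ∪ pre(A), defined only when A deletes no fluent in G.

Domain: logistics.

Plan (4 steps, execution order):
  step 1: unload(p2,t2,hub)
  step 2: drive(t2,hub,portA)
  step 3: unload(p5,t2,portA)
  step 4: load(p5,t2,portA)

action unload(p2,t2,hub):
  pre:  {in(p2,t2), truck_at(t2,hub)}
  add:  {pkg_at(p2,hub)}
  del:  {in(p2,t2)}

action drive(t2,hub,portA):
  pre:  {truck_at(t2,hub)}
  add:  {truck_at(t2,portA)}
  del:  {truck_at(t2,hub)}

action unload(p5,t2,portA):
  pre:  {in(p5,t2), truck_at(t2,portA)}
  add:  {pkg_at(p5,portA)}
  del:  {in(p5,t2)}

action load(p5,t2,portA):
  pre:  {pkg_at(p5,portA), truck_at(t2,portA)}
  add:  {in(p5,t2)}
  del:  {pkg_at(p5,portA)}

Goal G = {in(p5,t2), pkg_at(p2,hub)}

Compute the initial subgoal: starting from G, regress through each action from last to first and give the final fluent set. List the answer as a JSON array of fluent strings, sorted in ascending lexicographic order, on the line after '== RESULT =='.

Work backward from the goal:
  through step 4 (load(p5,t2,portA)): drop {in(p5,t2)}, keep {pkg_at(p2,hub)}, require {pkg_at(p5,portA), truck_at(t2,portA)}
    → {pkg_at(p2,hub), pkg_at(p5,portA), truck_at(t2,portA)}
  through step 3 (unload(p5,t2,portA)): drop {pkg_at(p5,portA)}, keep {pkg_at(p2,hub), truck_at(t2,portA)}, require {in(p5,t2), truck_at(t2,portA)}
    → {in(p5,t2), pkg_at(p2,hub), truck_at(t2,portA)}
  through step 2 (drive(t2,hub,portA)): drop {truck_at(t2,portA)}, keep {in(p5,t2), pkg_at(p2,hub)}, require {truck_at(t2,hub)}
    → {in(p5,t2), pkg_at(p2,hub), truck_at(t2,hub)}
  through step 1 (unload(p2,t2,hub)): drop {pkg_at(p2,hub)}, keep {in(p5,t2), truck_at(t2,hub)}, require {in(p2,t2), truck_at(t2,hub)}
    → {in(p2,t2), in(p5,t2), truck_at(t2,hub)}

== RESULT ==
["in(p2,t2)", "in(p5,t2)", "truck_at(t2,hub)"]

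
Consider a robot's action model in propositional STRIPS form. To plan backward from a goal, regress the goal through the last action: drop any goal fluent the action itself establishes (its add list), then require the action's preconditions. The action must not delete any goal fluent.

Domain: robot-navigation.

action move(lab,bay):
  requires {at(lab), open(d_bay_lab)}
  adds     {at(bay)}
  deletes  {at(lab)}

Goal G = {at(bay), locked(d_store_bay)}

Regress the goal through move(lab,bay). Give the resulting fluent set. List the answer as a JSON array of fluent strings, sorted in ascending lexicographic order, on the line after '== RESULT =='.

Compute (G \ add) ∪ pre:
  G ∩ del = {}  (empty — regression defined)
  G \ add = {at(bay), locked(d_store_bay)} \ {at(bay)} = {locked(d_store_bay)}
  ∪ pre   = {locked(d_store_bay)} ∪ {at(lab), open(d_bay_lab)}
          = {at(lab), locked(d_store_bay), open(d_bay_lab)}

== RESULT ==
["at(lab)", "locked(d_store_bay)", "open(d_bay_lab)"]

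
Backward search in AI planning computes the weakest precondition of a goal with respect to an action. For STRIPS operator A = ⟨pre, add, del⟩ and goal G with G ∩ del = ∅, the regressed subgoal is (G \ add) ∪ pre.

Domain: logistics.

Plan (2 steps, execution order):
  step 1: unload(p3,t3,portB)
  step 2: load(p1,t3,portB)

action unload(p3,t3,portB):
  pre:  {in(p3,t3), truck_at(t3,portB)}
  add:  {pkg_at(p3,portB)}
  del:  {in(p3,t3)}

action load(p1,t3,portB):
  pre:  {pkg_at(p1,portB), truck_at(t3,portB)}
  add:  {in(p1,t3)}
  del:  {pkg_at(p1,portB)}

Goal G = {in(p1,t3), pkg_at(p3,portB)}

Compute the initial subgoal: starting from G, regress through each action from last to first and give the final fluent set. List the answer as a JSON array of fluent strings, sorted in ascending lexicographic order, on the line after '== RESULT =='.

Regress step by step:
  through step 2 (load(p1,t3,portB)): drop {in(p1,t3)}, keep {pkg_at(p3,portB)}, require {pkg_at(p1,portB), truck_at(t3,portB)}
    → {pkg_at(p1,portB), pkg_at(p3,portB), truck_at(t3,portB)}
  through step 1 (unload(p3,t3,portB)): drop {pkg_at(p3,portB)}, keep {pkg_at(p1,portB), truck_at(t3,portB)}, require {in(p3,t3), truck_at(t3,portB)}
    → {in(p3,t3), pkg_at(p1,portB), truck_at(t3,portB)}

== RESULT ==
["in(p3,t3)", "pkg_at(p1,portB)", "truck_at(t3,portB)"]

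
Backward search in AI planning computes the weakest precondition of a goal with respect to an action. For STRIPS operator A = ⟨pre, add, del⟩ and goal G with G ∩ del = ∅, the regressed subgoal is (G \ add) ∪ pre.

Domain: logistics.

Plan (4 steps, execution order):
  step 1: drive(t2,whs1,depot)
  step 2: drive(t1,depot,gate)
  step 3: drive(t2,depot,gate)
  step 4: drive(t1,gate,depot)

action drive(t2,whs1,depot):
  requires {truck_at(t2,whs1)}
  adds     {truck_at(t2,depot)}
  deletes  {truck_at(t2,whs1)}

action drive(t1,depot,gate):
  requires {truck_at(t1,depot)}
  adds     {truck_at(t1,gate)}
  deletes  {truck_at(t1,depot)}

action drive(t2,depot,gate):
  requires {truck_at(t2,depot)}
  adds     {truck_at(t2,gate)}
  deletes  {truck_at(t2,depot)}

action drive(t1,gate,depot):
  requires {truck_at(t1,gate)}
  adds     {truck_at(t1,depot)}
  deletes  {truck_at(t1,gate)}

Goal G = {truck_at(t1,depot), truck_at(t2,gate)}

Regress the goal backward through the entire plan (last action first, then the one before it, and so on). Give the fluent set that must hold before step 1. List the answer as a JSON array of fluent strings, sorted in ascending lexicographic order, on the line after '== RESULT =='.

Work backward from the goal:
  through step 4 (drive(t1,gate,depot)): drop {truck_at(t1,depot)}, keep {truck_at(t2,gate)}, require {truck_at(t1,gate)}
    → {truck_at(t1,gate), truck_at(t2,gate)}
  through step 3 (drive(t2,depot,gate)): drop {truck_at(t2,gate)}, keep {truck_at(t1,gate)}, require {truck_at(t2,depot)}
    → {truck_at(t1,gate), truck_at(t2,depot)}
  through step 2 (drive(t1,depot,gate)): drop {truck_at(t1,gate)}, keep {truck_at(t2,depot)}, require {truck_at(t1,depot)}
    → {truck_at(t1,depot), truck_at(t2,depot)}
  through step 1 (drive(t2,whs1,depot)): drop {truck_at(t2,depot)}, keep {truck_at(t1,depot)}, require {truck_at(t2,whs1)}
    → {truck_at(t1,depot), truck_at(t2,whs1)}

== RESULT ==
["truck_at(t1,depot)", "truck_at(t2,whs1)"]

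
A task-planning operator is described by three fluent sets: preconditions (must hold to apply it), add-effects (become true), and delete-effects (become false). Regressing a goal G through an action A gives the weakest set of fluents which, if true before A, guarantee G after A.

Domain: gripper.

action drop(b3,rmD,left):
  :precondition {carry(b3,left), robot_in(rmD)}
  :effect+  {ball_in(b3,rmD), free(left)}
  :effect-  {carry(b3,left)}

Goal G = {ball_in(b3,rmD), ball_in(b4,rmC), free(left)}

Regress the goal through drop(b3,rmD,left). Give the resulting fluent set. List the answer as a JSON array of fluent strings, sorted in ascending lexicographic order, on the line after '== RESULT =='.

Compute (G \ add) ∪ pre:
  G ∩ del = {}  (empty — regression defined)
  G \ add = {ball_in(b3,rmD), ball_in(b4,rmC), free(left)} \ {ball_in(b3,rmD), free(left)} = {ball_in(b4,rmC)}
  ∪ pre   = {ball_in(b4,rmC)} ∪ {carry(b3,left), robot_in(rmD)}
          = {ball_in(b4,rmC), carry(b3,left), robot_in(rmD)}

== RESULT ==
["ball_in(b4,rmC)", "carry(b3,left)", "robot_in(rmD)"]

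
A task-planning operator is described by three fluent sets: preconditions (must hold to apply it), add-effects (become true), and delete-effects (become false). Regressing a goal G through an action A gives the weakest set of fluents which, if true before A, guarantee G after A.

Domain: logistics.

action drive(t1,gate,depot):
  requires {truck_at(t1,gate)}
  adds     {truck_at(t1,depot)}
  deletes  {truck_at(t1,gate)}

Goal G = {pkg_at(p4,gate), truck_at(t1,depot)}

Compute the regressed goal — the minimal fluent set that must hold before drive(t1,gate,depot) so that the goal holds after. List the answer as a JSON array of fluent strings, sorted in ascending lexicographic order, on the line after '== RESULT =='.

Compute (G \ add) ∪ pre:
  G ∩ del = {}  (empty — regression defined)
  G \ add = {pkg_at(p4,gate), truck_at(t1,depot)} \ {truck_at(t1,depot)} = {pkg_at(p4,gate)}
  ∪ pre   = {pkg_at(p4,gate)} ∪ {truck_at(t1,gate)}
          = {pkg_at(p4,gate), truck_at(t1,gate)}

== RESULT ==
["pkg_at(p4,gate)", "truck_at(t1,gate)"]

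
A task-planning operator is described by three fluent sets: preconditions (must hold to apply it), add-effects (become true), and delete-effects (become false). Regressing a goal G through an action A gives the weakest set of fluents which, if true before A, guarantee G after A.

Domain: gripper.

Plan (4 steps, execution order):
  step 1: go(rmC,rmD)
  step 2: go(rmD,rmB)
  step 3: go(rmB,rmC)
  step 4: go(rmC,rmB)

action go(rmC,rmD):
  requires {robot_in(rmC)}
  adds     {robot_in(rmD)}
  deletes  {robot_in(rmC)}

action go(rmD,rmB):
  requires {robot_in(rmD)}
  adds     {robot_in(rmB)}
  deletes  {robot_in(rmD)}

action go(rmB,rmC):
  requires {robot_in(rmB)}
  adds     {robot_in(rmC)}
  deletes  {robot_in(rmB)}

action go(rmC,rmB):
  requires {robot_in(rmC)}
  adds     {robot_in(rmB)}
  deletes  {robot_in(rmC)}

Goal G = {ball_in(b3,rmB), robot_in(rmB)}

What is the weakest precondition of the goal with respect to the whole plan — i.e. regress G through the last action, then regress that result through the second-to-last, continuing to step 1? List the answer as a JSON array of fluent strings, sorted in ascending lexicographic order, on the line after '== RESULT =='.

Regress step by step:
  through step 4 (go(rmC,rmB)): drop {robot_in(rmB)}, keep {ball_in(b3,rmB)}, require {robot_in(rmC)}
    → {ball_in(b3,rmB), robot_in(rmC)}
  through step 3 (go(rmB,rmC)): drop {robot_in(rmC)}, keep {ball_in(b3,rmB)}, require {robot_in(rmB)}
    → {ball_in(b3,rmB), robot_in(rmB)}
  through step 2 (go(rmD,rmB)): drop {robot_in(rmB)}, keep {ball_in(b3,rmB)}, require {robot_in(rmD)}
    → {ball_in(b3,rmB), robot_in(rmD)}
  through step 1 (go(rmC,rmD)): drop {robot_in(rmD)}, keep {ball_in(b3,rmB)}, require {robot_in(rmC)}
    → {ball_in(b3,rmB), robot_in(rmC)}

== RESULT ==
["ball_in(b3,rmB)", "robot_in(rmC)"]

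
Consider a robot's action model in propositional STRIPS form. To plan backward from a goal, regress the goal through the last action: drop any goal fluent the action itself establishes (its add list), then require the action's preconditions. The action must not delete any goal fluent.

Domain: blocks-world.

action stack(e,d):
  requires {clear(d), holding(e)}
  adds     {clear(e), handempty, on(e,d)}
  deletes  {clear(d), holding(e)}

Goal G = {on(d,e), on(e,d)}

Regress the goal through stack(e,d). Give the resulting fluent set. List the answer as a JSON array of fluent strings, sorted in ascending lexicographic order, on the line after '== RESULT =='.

Compute (G \ add) ∪ pre:
  G ∩ del = {}  (empty — regression defined)
  G \ add = {on(d,e), on(e,d)} \ {clear(e), handempty, on(e,d)} = {on(d,e)}
  ∪ pre   = {on(d,e)} ∪ {clear(d), holding(e)}
          = {clear(d), holding(e), on(d,e)}

== RESULT ==
["clear(d)", "holding(e)", "on(d,e)"]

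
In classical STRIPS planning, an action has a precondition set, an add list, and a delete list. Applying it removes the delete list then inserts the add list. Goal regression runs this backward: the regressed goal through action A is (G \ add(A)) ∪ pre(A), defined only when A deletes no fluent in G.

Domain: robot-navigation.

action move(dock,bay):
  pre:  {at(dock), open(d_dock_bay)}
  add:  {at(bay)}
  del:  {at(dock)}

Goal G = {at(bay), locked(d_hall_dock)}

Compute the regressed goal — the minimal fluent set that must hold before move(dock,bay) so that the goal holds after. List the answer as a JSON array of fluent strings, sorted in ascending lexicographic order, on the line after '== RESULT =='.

Regress:
  G ∩ del = {}  (empty — regression defined)
  G \ add = {at(bay), locked(d_hall_dock)} \ {at(bay)} = {locked(d_hall_dock)}
  ∪ pre   = {locked(d_hall_dock)} ∪ {at(dock), open(d_dock_bay)}
          = {at(dock), locked(d_hall_dock), open(d_dock_bay)}

== RESULT ==
["at(dock)", "locked(d_hall_dock)", "open(d_dock_bay)"]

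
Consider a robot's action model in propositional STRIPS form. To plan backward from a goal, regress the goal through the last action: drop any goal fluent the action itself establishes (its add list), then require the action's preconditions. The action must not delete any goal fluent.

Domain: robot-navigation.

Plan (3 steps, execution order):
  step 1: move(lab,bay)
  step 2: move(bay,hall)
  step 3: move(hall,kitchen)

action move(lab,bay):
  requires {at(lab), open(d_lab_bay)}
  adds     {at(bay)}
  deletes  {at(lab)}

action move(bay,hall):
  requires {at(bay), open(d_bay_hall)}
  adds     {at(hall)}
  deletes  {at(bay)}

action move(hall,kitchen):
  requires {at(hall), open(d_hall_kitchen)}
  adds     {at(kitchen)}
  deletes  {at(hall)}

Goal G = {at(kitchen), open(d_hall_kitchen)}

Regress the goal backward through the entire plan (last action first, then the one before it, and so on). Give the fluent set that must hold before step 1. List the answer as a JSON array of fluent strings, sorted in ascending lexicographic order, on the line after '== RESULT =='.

Regress step by step:
  through step 3 (move(hall,kitchen)): drop {at(kitchen)}, keep {open(d_hall_kitchen)}, require {at(hall), open(d_hall_kitchen)}
    → {at(hall), open(d_hall_kitchen)}
  through step 2 (move(bay,hall)): drop {at(hall)}, keep {open(d_hall_kitchen)}, require {at(bay), open(d_bay_hall)}
    → {at(bay), open(d_bay_hall), open(d_hall_kitchen)}
  through step 1 (move(lab,bay)): drop {at(bay)}, keep {open(d_bay_hall), open(d_hall_kitchen)}, require {at(lab), open(d_lab_bay)}
    → {at(lab), open(d_bay_hall), open(d_hall_kitchen), open(d_lab_bay)}

== RESULT ==
["at(lab)", "open(d_bay_hall)", "open(d_hall_kitchen)", "open(d_lab_bay)"]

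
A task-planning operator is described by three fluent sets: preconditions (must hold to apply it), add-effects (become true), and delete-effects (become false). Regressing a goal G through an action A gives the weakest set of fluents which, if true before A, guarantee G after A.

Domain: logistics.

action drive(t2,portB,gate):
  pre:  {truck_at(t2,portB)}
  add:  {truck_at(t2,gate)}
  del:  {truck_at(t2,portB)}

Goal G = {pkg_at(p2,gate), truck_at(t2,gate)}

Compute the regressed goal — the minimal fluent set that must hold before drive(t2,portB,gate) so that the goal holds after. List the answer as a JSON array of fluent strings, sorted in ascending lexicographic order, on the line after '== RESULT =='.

Regress:
  G ∩ del = {}  (empty — regression defined)
  G \ add = {pkg_at(p2,gate), truck_at(t2,gate)} \ {truck_at(t2,gate)} = {pkg_at(p2,gate)}
  ∪ pre   = {pkg_at(p2,gate)} ∪ {truck_at(t2,portB)}
          = {pkg_at(p2,gate), truck_at(t2,portB)}

== RESULT ==
["pkg_at(p2,gate)", "truck_at(t2,portB)"]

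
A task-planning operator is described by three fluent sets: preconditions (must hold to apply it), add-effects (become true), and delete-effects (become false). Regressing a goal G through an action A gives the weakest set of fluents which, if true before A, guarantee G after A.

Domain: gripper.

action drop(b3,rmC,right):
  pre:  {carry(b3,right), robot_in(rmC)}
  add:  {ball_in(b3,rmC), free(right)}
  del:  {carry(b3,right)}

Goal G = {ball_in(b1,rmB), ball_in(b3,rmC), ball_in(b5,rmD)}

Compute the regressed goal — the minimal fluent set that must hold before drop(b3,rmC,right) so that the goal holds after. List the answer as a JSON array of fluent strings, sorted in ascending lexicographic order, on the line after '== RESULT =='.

Regress:
  G ∩ del = {}  (empty — regression defined)
  G \ add = {ball_in(b1,rmB), ball_in(b3,rmC), ball_in(b5,rmD)} \ {ball_in(b3,rmC), free(right)} = {ball_in(b1,rmB), ball_in(b5,rmD)}
  ∪ pre   = {ball_in(b1,rmB), ball_in(b5,rmD)} ∪ {carry(b3,right), robot_in(rmC)}
          = {ball_in(b1,rmB), ball_in(b5,rmD), carry(b3,right), robot_in(rmC)}

== RESULT ==
["ball_in(b1,rmB)", "ball_in(b5,rmD)", "carry(b3,right)", "robot_in(rmC)"]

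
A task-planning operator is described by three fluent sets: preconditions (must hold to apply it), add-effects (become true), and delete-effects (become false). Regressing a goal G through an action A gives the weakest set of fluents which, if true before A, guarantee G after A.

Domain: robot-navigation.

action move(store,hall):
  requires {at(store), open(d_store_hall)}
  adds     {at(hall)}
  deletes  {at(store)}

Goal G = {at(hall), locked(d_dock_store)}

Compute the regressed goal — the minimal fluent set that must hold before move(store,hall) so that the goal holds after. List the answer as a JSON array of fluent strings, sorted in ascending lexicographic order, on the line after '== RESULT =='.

Compute (G \ add) ∪ pre:
  G ∩ del = {}  (empty — regression defined)
  G \ add = {at(hall), locked(d_dock_store)} \ {at(hall)} = {locked(d_dock_store)}
  ∪ pre   = {locked(d_dock_store)} ∪ {at(store), open(d_store_hall)}
          = {at(store), locked(d_dock_store), open(d_store_hall)}

== RESULT ==
["at(store)", "locked(d_dock_store)", "open(d_store_hall)"]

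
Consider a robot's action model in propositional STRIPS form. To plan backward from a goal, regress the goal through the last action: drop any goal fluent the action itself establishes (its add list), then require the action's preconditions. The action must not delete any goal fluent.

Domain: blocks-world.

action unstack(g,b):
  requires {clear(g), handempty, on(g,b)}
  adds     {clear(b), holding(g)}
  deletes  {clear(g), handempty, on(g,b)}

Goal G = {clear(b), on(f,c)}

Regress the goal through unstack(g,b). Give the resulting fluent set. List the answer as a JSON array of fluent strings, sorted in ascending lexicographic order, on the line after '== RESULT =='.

Regress:
  G ∩ del = {}  (empty — regression defined)
  G \ add = {clear(b), on(f,c)} \ {clear(b), holding(g)} = {on(f,c)}
  ∪ pre   = {on(f,c)} ∪ {clear(g), handempty, on(g,b)}
          = {clear(g), handempty, on(f,c), on(g,b)}

== RESULT ==
["clear(g)", "handempty", "on(f,c)", "on(g,b)"]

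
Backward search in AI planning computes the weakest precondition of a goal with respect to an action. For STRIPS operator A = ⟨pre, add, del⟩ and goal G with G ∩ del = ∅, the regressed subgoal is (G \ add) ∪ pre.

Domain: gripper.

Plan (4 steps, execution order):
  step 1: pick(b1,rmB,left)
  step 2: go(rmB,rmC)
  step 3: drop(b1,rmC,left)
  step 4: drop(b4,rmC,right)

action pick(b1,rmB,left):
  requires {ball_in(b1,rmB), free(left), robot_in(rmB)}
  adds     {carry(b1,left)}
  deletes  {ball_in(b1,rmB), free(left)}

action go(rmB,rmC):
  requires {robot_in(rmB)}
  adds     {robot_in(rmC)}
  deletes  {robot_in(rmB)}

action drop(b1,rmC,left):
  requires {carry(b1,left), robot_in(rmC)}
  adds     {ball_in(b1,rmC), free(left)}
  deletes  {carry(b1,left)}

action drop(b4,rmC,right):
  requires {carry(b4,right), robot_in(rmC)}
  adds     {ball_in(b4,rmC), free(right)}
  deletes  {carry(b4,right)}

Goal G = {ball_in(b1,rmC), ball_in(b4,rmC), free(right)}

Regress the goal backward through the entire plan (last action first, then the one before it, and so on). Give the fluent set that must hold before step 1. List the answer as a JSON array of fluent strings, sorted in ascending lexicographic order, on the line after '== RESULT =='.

Work backward from the goal:
  through step 4 (drop(b4,rmC,right)): drop {ball_in(b4,rmC), free(right)}, keep {ball_in(b1,rmC)}, require {carry(b4,right), robot_in(rmC)}
    → {ball_in(b1,rmC), carry(b4,right), robot_in(rmC)}
  through step 3 (drop(b1,rmC,left)): drop {ball_in(b1,rmC)}, keep {carry(b4,right), robot_in(rmC)}, require {carry(b1,left), robot_in(rmC)}
    → {carry(b1,left), carry(b4,right), robot_in(rmC)}
  through step 2 (go(rmB,rmC)): drop {robot_in(rmC)}, keep {carry(b1,left), carry(b4,right)}, require {robot_in(rmB)}
    → {carry(b1,left), carry(b4,right), robot_in(rmB)}
  through step 1 (pick(b1,rmB,left)): drop {carry(b1,left)}, keep {carry(b4,right), robot_in(rmB)}, require {ball_in(b1,rmB), free(left), robot_in(rmB)}
    → {ball_in(b1,rmB), carry(b4,right), free(left), robot_in(rmB)}

== RESULT ==
["ball_in(b1,rmB)", "carry(b4,right)", "free(left)", "robot_in(rmB)"]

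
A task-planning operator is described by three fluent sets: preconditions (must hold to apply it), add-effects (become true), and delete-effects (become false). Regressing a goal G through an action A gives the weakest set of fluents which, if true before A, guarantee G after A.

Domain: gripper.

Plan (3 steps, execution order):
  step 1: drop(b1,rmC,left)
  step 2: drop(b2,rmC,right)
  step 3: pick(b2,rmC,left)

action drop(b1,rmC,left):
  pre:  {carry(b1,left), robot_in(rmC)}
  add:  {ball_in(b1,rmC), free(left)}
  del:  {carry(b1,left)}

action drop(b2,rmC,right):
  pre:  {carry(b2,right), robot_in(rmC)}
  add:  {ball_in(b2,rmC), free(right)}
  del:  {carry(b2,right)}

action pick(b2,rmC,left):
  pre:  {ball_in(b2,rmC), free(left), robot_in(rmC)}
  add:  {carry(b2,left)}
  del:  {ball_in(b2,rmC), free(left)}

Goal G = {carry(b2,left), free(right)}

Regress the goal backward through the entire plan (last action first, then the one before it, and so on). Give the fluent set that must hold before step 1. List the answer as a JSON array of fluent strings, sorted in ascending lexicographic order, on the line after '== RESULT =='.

Regress step by step:
  through step 3 (pick(b2,rmC,left)): drop {carry(b2,left)}, keep {free(right)}, require {ball_in(b2,rmC), free(left), robot_in(rmC)}
    → {ball_in(b2,rmC), free(left), free(right), robot_in(rmC)}
  through step 2 (drop(b2,rmC,right)): drop {ball_in(b2,rmC), free(right)}, keep {free(left), robot_in(rmC)}, require {carry(b2,right), robot_in(rmC)}
    → {carry(b2,right), free(left), robot_in(rmC)}
  through step 1 (drop(b1,rmC,left)): drop {free(left)}, keep {carry(b2,right), robot_in(rmC)}, require {carry(b1,left), robot_in(rmC)}
    → {carry(b1,left), carry(b2,right), robot_in(rmC)}

== RESULT ==
["carry(b1,left)", "carry(b2,right)", "robot_in(rmC)"]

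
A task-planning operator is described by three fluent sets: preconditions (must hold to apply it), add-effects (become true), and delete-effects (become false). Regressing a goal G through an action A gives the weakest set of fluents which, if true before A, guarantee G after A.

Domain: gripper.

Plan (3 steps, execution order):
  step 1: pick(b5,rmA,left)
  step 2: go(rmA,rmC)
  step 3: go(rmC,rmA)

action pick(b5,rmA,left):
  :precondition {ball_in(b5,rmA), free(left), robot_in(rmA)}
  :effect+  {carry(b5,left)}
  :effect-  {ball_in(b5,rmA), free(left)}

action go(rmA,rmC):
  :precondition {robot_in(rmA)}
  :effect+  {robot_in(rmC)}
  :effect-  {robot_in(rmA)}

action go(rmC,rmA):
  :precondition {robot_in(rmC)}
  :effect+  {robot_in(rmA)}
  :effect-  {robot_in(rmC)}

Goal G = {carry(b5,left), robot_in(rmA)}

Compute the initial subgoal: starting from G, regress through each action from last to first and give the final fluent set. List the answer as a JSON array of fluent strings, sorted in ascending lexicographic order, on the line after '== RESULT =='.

Regress step by step:
  through step 3 (go(rmC,rmA)): drop {robot_in(rmA)}, keep {carry(b5,left)}, require {robot_in(rmC)}
    → {carry(b5,left), robot_in(rmC)}
  through step 2 (go(rmA,rmC)): drop {robot_in(rmC)}, keep {carry(b5,left)}, require {robot_in(rmA)}
    → {carry(b5,left), robot_in(rmA)}
  through step 1 (pick(b5,rmA,left)): drop {carry(b5,left)}, keep {robot_in(rmA)}, require {ball_in(b5,rmA), free(left), robot_in(rmA)}
    → {ball_in(b5,rmA), free(left), robot_in(rmA)}

== RESULT ==
["ball_in(b5,rmA)", "free(left)", "robot_in(rmA)"]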